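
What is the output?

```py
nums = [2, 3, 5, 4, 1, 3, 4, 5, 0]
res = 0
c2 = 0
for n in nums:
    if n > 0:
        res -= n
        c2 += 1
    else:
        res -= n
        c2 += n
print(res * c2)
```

-216

n=2: >0, res = 0-2 = -2; c2=1
n=3: >0, res = (-2)-3 = -5; c2=2
n=5: >0, res = (-5)-5 = -10; c2=3
n=4: >0, res = (-10)-4 = -14; c2=4
n=1: >0, res = (-14)-1 = -15; c2=5
n=3: >0, res = (-15)-3 = -18; c2=6
n=4: >0, res = (-18)-4 = -22; c2=7
n=5: >0, res = (-22)-5 = -27; c2=8
n=0: not >0, res = (-27)-0 = -27; c2=8
res*c2 = (-27)*8 = -216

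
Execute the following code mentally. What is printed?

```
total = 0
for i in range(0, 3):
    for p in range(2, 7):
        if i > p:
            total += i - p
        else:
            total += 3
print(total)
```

i=0,p=2: not 0>2, total = 0+3 = 3
i=0,p=3: not 0>3, total = 3+3 = 6
i=0,p=4: not 0>4, total = 6+3 = 9
i=0,p=5: not 0>5, total = 9+3 = 12
i=0,p=6: not 0>6, total = 12+3 = 15
i=1,p=2: not 1>2, total = 15+3 = 18
i=1,p=3: not 1>3, total = 18+3 = 21
i=1,p=4: not 1>4, total = 21+3 = 24
i=1,p=5: not 1>5, total = 24+3 = 27
i=1,p=6: not 1>6, total = 27+3 = 30
i=2,p=2: not 2>2, total = 30+3 = 33
i=2,p=3: not 2>3, total = 33+3 = 36
i=2,p=4: not 2>4, total = 36+3 = 39
i=2,p=5: not 2>5, total = 39+3 = 42
i=2,p=6: not 2>6, total = 42+3 = 45

45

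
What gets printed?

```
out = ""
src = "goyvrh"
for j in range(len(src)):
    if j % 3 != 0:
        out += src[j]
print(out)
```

oyrh

j=0: skip
j=1: add 'o' → 'o'
j=2: add 'y' → 'oy'
j=3: skip
j=4: add 'r' → 'oyr'
j=5: add 'h' → 'oyrh'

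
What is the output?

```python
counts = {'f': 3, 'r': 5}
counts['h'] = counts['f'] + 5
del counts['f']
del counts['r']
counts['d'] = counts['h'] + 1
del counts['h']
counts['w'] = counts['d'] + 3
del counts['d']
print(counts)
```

counts['h'] = counts['f']+5 = 8 → {'f': 3, 'r': 5, 'h': 8}
del 'f' → {'r': 5, 'h': 8}
del 'r' → {'h': 8}
counts['d'] = counts['h']+1 = 9 → {'h': 8, 'd': 9}
del 'h' → {'d': 9}
counts['w'] = counts['d']+3 = 12 → {'d': 9, 'w': 12}
del 'd' → {'w': 12}

{'w': 12}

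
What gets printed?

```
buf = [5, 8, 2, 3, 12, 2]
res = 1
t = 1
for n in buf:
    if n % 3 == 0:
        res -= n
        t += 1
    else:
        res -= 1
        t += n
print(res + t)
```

2

n=5: not %3==0, res = 1-1 = 0; t=6
n=8: not %3==0, res = 0-1 = -1; t=14
n=2: not %3==0, res = (-1)-1 = -2; t=16
n=3: %3==0, res = (-2)-3 = -5; t=17
n=12: %3==0, res = (-5)-12 = -17; t=18
n=2: not %3==0, res = (-17)-1 = -18; t=20
res+t = (-18)+20 = 2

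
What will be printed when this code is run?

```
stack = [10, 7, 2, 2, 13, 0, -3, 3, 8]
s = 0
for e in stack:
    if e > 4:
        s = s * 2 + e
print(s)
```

142

e=10: >4, s = 0*2+10 = 10
e=7: >4, s = 10*2+7 = 27
e=2: not >4
e=2: not >4
e=13: >4, s = 27*2+13 = 67
e=0: not >4
e=-3: not >4
e=3: not >4
e=8: >4, s = 67*2+8 = 142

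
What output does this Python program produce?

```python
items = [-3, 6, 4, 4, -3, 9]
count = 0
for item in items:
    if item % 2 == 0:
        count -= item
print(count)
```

item=-3: not even
item=6: even, count = 0-6 = -6
item=4: even, count = (-6)-4 = -10
item=4: even, count = (-10)-4 = -14
item=-3: not even
item=9: not even

-14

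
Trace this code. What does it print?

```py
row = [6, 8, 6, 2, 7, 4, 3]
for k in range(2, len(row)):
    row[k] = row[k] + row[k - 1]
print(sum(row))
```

k=2: row[2] = 6+8 = 14 → [6, 8, 14, 2, 7, 4, 3]
k=3: row[3] = 2+14 = 16 → [6, 8, 14, 16, 7, 4, 3]
k=4: row[4] = 7+16 = 23 → [6, 8, 14, 16, 23, 4, 3]
k=5: row[5] = 4+23 = 27 → [6, 8, 14, 16, 23, 27, 3]
k=6: row[6] = 3+27 = 30 → [6, 8, 14, 16, 23, 27, 30]
sum = 124

124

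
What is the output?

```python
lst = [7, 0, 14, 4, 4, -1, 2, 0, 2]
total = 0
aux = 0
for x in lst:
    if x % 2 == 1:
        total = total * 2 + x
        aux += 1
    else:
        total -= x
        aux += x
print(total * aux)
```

x=7: odd, total = 0*2+7 = 7; aux=1
x=0: not odd, total = 7-0 = 7; aux=1
x=14: not odd, total = 7-14 = -7; aux=15
x=4: not odd, total = (-7)-4 = -11; aux=19
x=4: not odd, total = (-11)-4 = -15; aux=23
x=-1: odd, total = (-15)*2+(-1) = -31; aux=24
x=2: not odd, total = (-31)-2 = -33; aux=26
x=0: not odd, total = (-33)-0 = -33; aux=26
x=2: not odd, total = (-33)-2 = -35; aux=28
total*aux = (-35)*28 = -980

-980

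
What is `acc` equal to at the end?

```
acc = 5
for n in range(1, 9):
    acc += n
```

41

n=1: acc = 5+1 = 6
n=2: acc = 6+2 = 8
n=3: acc = 8+3 = 11
n=4: acc = 11+4 = 15
n=5: acc = 15+5 = 20
n=6: acc = 20+6 = 26
n=7: acc = 26+7 = 33
n=8: acc = 33+8 = 41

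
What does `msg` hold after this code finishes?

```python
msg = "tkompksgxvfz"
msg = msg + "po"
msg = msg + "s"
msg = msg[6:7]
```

+ 'po' → 'tkompksgxvfzpo'
+ 's' → 'tkompksgxvfzpos'
slice [6:7] → 's'

's'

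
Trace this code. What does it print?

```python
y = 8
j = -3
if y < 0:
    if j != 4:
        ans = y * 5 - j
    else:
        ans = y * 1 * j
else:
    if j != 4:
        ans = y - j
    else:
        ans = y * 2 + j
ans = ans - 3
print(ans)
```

8

y=8, j=-3
y < 0 is False; j != 4 is True
→ ans = y - j = 11
ans = 11-3 = 8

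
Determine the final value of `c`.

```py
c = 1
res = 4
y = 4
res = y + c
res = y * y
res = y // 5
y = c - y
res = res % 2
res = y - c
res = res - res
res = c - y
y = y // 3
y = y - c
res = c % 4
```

res = 4+1 = 5
res = 4*4 = 16
res = 4//5 = 0
y = 1-4 = -3
res = 0%2 = 0
res = (-3)-1 = -4
res = (-4)-(-4) = 0
res = 1-(-3) = 4
y = (-3)//3 = -1
y = (-1)-1 = -2
res = 1%4 = 1

1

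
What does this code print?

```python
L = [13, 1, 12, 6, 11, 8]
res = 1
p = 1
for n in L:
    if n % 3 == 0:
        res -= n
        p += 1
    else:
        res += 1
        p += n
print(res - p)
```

-49

n=13: not %3==0, res = 1+1 = 2; p=14
n=1: not %3==0, res = 2+1 = 3; p=15
n=12: %3==0, res = 3-12 = -9; p=16
n=6: %3==0, res = (-9)-6 = -15; p=17
n=11: not %3==0, res = (-15)+1 = -14; p=28
n=8: not %3==0, res = (-14)+1 = -13; p=36
res-p = (-13)-36 = -49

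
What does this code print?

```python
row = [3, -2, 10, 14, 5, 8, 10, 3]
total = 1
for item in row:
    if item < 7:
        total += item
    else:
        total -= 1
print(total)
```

item=3: <7, total = 1+3 = 4
item=-2: <7, total = 4+(-2) = 2
item=10: not <7, total = 2-1 = 1
item=14: not <7, total = 1-1 = 0
item=5: <7, total = 0+5 = 5
item=8: not <7, total = 5-1 = 4
item=10: not <7, total = 4-1 = 3
item=3: <7, total = 3+3 = 6

6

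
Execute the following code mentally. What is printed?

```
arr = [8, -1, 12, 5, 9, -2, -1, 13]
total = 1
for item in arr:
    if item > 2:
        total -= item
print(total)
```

-46

item=8: >2, total = 1-8 = -7
item=-1: not >2
item=12: >2, total = (-7)-12 = -19
item=5: >2, total = (-19)-5 = -24
item=9: >2, total = (-24)-9 = -33
item=-2: not >2
item=-1: not >2
item=13: >2, total = (-33)-13 = -46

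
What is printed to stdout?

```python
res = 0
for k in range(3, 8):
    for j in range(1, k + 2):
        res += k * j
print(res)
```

615

k=3,j=1: res = 0+3 = 3
k=3,j=2: res = 3+6 = 9
k=3,j=3: res = 9+9 = 18
k=3,j=4: res = 18+12 = 30
k=4,j=1: res = 30+4 = 34
k=4,j=2: res = 34+8 = 42
k=4,j=3: res = 42+12 = 54
k=4,j=4: res = 54+16 = 70
k=4,j=5: res = 70+20 = 90
k=5,j=1: res = 90+5 = 95
k=5,j=2: res = 95+10 = 105
k=5,j=3: res = 105+15 = 120
k=5,j=4: res = 120+20 = 140
k=5,j=5: res = 140+25 = 165
k=5,j=6: res = 165+30 = 195
k=6,j=1: res = 195+6 = 201
k=6,j=2: res = 201+12 = 213
k=6,j=3: res = 213+18 = 231
k=6,j=4: res = 231+24 = 255
k=6,j=5: res = 255+30 = 285
k=6,j=6: res = 285+36 = 321
k=6,j=7: res = 321+42 = 363
k=7,j=1: res = 363+7 = 370
k=7,j=2: res = 370+14 = 384
k=7,j=3: res = 384+21 = 405
k=7,j=4: res = 405+28 = 433
k=7,j=5: res = 433+35 = 468
k=7,j=6: res = 468+42 = 510
k=7,j=7: res = 510+49 = 559
k=7,j=8: res = 559+56 = 615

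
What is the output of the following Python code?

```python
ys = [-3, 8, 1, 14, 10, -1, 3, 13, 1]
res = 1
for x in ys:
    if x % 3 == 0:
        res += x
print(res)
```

1

x=-3: %3==0, res = 1+(-3) = -2
x=8: not %3==0
x=1: not %3==0
x=14: not %3==0
x=10: not %3==0
x=-1: not %3==0
x=3: %3==0, res = (-2)+3 = 1
x=13: not %3==0
x=1: not %3==0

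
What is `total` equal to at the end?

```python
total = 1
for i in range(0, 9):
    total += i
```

i=0: total = 1+0 = 1
i=1: total = 1+1 = 2
i=2: total = 2+2 = 4
i=3: total = 4+3 = 7
i=4: total = 7+4 = 11
i=5: total = 11+5 = 16
i=6: total = 16+6 = 22
i=7: total = 22+7 = 29
i=8: total = 29+8 = 37

37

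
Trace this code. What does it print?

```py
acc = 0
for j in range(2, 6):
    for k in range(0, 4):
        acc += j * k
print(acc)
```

84

j=2,k=0: acc = 0+0 = 0
j=2,k=1: acc = 0+2 = 2
j=2,k=2: acc = 2+4 = 6
j=2,k=3: acc = 6+6 = 12
j=3,k=0: acc = 12+0 = 12
j=3,k=1: acc = 12+3 = 15
j=3,k=2: acc = 15+6 = 21
j=3,k=3: acc = 21+9 = 30
j=4,k=0: acc = 30+0 = 30
j=4,k=1: acc = 30+4 = 34
j=4,k=2: acc = 34+8 = 42
j=4,k=3: acc = 42+12 = 54
j=5,k=0: acc = 54+0 = 54
j=5,k=1: acc = 54+5 = 59
j=5,k=2: acc = 59+10 = 69
j=5,k=3: acc = 69+15 = 84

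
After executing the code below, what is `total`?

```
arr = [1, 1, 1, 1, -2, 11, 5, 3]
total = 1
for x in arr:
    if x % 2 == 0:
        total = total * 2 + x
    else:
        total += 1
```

x=1: not even, total = 1+1 = 2
x=1: not even, total = 2+1 = 3
x=1: not even, total = 3+1 = 4
x=1: not even, total = 4+1 = 5
x=-2: even, total = 5*2+(-2) = 8
x=11: not even, total = 8+1 = 9
x=5: not even, total = 9+1 = 10
x=3: not even, total = 10+1 = 11

11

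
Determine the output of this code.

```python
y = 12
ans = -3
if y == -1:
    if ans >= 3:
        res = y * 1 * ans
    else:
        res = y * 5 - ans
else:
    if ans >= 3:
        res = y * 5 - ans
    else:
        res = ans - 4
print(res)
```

y=12, ans=-3
y == -1 is False; ans >= 3 is False
→ res = ans - 4 = -7

-7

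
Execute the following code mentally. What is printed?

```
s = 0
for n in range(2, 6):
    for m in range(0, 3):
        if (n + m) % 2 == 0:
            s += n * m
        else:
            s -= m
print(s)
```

n=2,m=0: even sum, s = 0+0 = 0
n=2,m=1: odd sum, s = 0-1 = -1
n=2,m=2: even sum, s = (-1)+4 = 3
n=3,m=0: odd sum, s = 3-0 = 3
n=3,m=1: even sum, s = 3+3 = 6
n=3,m=2: odd sum, s = 6-2 = 4
n=4,m=0: even sum, s = 4+0 = 4
n=4,m=1: odd sum, s = 4-1 = 3
n=4,m=2: even sum, s = 3+8 = 11
n=5,m=0: odd sum, s = 11-0 = 11
n=5,m=1: even sum, s = 11+5 = 16
n=5,m=2: odd sum, s = 16-2 = 14

14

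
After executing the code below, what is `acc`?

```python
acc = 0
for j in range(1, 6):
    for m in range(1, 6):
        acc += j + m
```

j=1,m=1: acc = 0+2 = 2
j=1,m=2: acc = 2+3 = 5
j=1,m=3: acc = 5+4 = 9
j=1,m=4: acc = 9+5 = 14
j=1,m=5: acc = 14+6 = 20
j=2,m=1: acc = 20+3 = 23
j=2,m=2: acc = 23+4 = 27
j=2,m=3: acc = 27+5 = 32
j=2,m=4: acc = 32+6 = 38
j=2,m=5: acc = 38+7 = 45
j=3,m=1: acc = 45+4 = 49
j=3,m=2: acc = 49+5 = 54
j=3,m=3: acc = 54+6 = 60
j=3,m=4: acc = 60+7 = 67
j=3,m=5: acc = 67+8 = 75
j=4,m=1: acc = 75+5 = 80
j=4,m=2: acc = 80+6 = 86
j=4,m=3: acc = 86+7 = 93
j=4,m=4: acc = 93+8 = 101
j=4,m=5: acc = 101+9 = 110
j=5,m=1: acc = 110+6 = 116
j=5,m=2: acc = 116+7 = 123
j=5,m=3: acc = 123+8 = 131
j=5,m=4: acc = 131+9 = 140
j=5,m=5: acc = 140+10 = 150

150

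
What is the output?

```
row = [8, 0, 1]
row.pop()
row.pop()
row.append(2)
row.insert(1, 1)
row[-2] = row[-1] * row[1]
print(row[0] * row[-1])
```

pop() removes 1 → [8, 0]
pop() removes 0 → [8]
append 2 → [8, 2]
insert 1 at 1 → [8, 1, 2]
row[-2] = row[-1]*row[1] = 2*1 = 2 → [8, 2, 2]
row[0]*row[-1] = 8*2 = 16

16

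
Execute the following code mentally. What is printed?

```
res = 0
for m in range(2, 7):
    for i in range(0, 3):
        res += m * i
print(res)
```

60

m=2,i=0: res = 0+0 = 0
m=2,i=1: res = 0+2 = 2
m=2,i=2: res = 2+4 = 6
m=3,i=0: res = 6+0 = 6
m=3,i=1: res = 6+3 = 9
m=3,i=2: res = 9+6 = 15
m=4,i=0: res = 15+0 = 15
m=4,i=1: res = 15+4 = 19
m=4,i=2: res = 19+8 = 27
m=5,i=0: res = 27+0 = 27
m=5,i=1: res = 27+5 = 32
m=5,i=2: res = 32+10 = 42
m=6,i=0: res = 42+0 = 42
m=6,i=1: res = 42+6 = 48
m=6,i=2: res = 48+12 = 60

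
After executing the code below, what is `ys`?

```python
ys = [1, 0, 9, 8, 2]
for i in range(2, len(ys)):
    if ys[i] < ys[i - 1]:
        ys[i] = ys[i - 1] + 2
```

i=2: 9>=0, unchanged → [1, 0, 9, 8, 2]
i=3: 8<9, ys[3] = 9+2 = 11 → [1, 0, 9, 11, 2]
i=4: 2<11, ys[4] = 11+2 = 13 → [1, 0, 9, 11, 13]

[1, 0, 9, 11, 13]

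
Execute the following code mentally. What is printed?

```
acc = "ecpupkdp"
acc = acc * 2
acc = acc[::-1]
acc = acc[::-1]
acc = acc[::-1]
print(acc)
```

pdkpupcepdkpupce

repeat ×2 → 'ecpupkdpecpupkdp'
reverse → 'pdkpupcepdkpupce'
reverse → 'ecpupkdpecpupkdp'
reverse → 'pdkpupcepdkpupce'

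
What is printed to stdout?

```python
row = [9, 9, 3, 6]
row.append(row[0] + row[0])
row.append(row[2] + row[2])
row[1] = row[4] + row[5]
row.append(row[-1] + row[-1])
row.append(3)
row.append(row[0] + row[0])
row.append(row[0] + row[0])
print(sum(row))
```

117

append row[0]+row[0] = 9+9 = 18 → [9, 9, 3, 6, 18]
append row[2]+row[2] = 3+3 = 6 → [9, 9, 3, 6, 18, 6]
row[1] = row[4]+row[5] = 18+6 = 24 → [9, 24, 3, 6, 18, 6]
append row[-1]+row[-1] = 6+6 = 12 → [9, 24, 3, 6, 18, 6, 12]
append 3 → [9, 24, 3, 6, 18, 6, 12, 3]
append row[0]+row[0] = 9+9 = 18 → [9, 24, 3, 6, 18, 6, 12, 3, 18]
append row[0]+row[0] = 9+9 = 18 → [9, 24, 3, 6, 18, 6, 12, 3, 18, 18]
sum = 117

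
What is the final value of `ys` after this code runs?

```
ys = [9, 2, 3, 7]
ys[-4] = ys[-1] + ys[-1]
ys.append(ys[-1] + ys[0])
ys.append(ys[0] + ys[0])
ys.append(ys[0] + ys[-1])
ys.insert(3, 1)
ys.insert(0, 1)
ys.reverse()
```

[42, 28, 21, 7, 1, 3, 2, 14, 1]

ys[-4] = ys[-1]+ys[-1] = 7+7 = 14 → [14, 2, 3, 7]
append ys[-1]+ys[0] = 7+14 = 21 → [14, 2, 3, 7, 21]
append ys[0]+ys[0] = 14+14 = 28 → [14, 2, 3, 7, 21, 28]
append ys[0]+ys[-1] = 14+28 = 42 → [14, 2, 3, 7, 21, 28, 42]
insert 1 at 3 → [14, 2, 3, 1, 7, 21, 28, 42]
insert 1 at 0 → [1, 14, 2, 3, 1, 7, 21, 28, 42]
reverse → [42, 28, 21, 7, 1, 3, 2, 14, 1]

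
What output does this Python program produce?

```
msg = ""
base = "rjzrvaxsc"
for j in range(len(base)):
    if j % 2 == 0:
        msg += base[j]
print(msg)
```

j=0: add 'r' → 'r'
j=1: skip
j=2: add 'z' → 'rz'
j=3: skip
j=4: add 'v' → 'rzv'
j=5: skip
j=6: add 'x' → 'rzvx'
j=7: skip
j=8: add 'c' → 'rzvxc'

rzvxc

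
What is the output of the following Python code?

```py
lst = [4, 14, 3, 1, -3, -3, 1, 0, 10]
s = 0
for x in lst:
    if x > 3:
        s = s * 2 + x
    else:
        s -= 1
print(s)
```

x=4: >3, s = 0*2+4 = 4
x=14: >3, s = 4*2+14 = 22
x=3: not >3, s = 22-1 = 21
x=1: not >3, s = 21-1 = 20
x=-3: not >3, s = 20-1 = 19
x=-3: not >3, s = 19-1 = 18
x=1: not >3, s = 18-1 = 17
x=0: not >3, s = 17-1 = 16
x=10: >3, s = 16*2+10 = 42

42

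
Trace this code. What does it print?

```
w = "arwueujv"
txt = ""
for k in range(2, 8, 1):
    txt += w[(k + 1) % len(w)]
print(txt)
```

k=2: add w[3]='u' → 'u'
k=3: add w[4]='e' → 'ue'
k=4: add w[5]='u' → 'ueu'
k=5: add w[6]='j' → 'ueuj'
k=6: add w[7]='v' → 'ueujv'
k=7: add w[0]='a' → 'ueujva'

ueujva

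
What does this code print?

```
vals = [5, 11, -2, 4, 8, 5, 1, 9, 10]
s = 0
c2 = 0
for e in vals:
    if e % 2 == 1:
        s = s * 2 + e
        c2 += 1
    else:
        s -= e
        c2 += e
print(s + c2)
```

e=5: odd, s = 0*2+5 = 5; c2=1
e=11: odd, s = 5*2+11 = 21; c2=2
e=-2: not odd, s = 21-(-2) = 23; c2=0
e=4: not odd, s = 23-4 = 19; c2=4
e=8: not odd, s = 19-8 = 11; c2=12
e=5: odd, s = 11*2+5 = 27; c2=13
e=1: odd, s = 27*2+1 = 55; c2=14
e=9: odd, s = 55*2+9 = 119; c2=15
e=10: not odd, s = 119-10 = 109; c2=25
s+c2 = 109+25 = 134

134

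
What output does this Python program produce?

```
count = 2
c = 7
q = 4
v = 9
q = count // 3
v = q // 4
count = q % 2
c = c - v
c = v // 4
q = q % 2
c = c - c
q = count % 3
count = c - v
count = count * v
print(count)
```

q = 2//3 = 0
v = 0//4 = 0
count = 0%2 = 0
c = 7-0 = 7
c = 0//4 = 0
q = 0%2 = 0
c = 0-0 = 0
q = 0%3 = 0
count = 0-0 = 0
count = 0*0 = 0

0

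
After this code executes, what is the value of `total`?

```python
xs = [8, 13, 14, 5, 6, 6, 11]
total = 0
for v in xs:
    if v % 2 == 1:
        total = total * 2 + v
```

73

v=8: not odd
v=13: odd, total = 0*2+13 = 13
v=14: not odd
v=5: odd, total = 13*2+5 = 31
v=6: not odd
v=6: not odd
v=11: odd, total = 31*2+11 = 73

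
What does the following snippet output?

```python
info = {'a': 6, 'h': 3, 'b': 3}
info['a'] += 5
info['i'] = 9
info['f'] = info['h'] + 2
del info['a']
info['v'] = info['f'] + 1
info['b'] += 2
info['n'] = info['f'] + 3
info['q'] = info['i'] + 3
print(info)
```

{'h': 3, 'b': 5, 'i': 9, 'f': 5, 'v': 6, 'n': 8, 'q': 12}

info['a'] = 6+5 = 11 → {'a': 11, 'h': 3, 'b': 3}
info['i'] = 9 → {'a': 11, 'h': 3, 'b': 3, 'i': 9}
info['f'] = info['h']+2 = 5 → {'a': 11, 'h': 3, 'b': 3, 'i': 9, 'f': 5}
del 'a' → {'h': 3, 'b': 3, 'i': 9, 'f': 5}
info['v'] = info['f']+1 = 6 → {'h': 3, 'b': 3, 'i': 9, 'f': 5, 'v': 6}
info['b'] = 3+2 = 5 → {'h': 3, 'b': 5, 'i': 9, 'f': 5, 'v': 6}
info['n'] = info['f']+3 = 8 → {'h': 3, 'b': 5, 'i': 9, 'f': 5, 'v': 6, 'n': 8}
info['q'] = info['i']+3 = 12 → {'h': 3, 'b': 5, 'i': 9, 'f': 5, 'v': 6, 'n': 8, 'q': 12}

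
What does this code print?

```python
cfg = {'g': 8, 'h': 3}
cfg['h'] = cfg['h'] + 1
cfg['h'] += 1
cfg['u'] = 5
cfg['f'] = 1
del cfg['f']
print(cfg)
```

cfg['h'] = cfg['h']+1 = 4 → {'g': 8, 'h': 4}
cfg['h'] = 4+1 = 5 → {'g': 8, 'h': 5}
cfg['u'] = 5 → {'g': 8, 'h': 5, 'u': 5}
cfg['f'] = 1 → {'g': 8, 'h': 5, 'u': 5, 'f': 1}
del 'f' → {'g': 8, 'h': 5, 'u': 5}

{'g': 8, 'h': 5, 'u': 5}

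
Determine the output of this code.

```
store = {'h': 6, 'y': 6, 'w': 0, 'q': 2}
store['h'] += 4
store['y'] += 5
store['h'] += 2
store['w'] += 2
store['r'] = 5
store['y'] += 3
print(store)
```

store['h'] = 6+4 = 10 → {'h': 10, 'y': 6, 'w': 0, 'q': 2}
store['y'] = 6+5 = 11 → {'h': 10, 'y': 11, 'w': 0, 'q': 2}
store['h'] = 10+2 = 12 → {'h': 12, 'y': 11, 'w': 0, 'q': 2}
store['w'] = 0+2 = 2 → {'h': 12, 'y': 11, 'w': 2, 'q': 2}
store['r'] = 5 → {'h': 12, 'y': 11, 'w': 2, 'q': 2, 'r': 5}
store['y'] = 11+3 = 14 → {'h': 12, 'y': 14, 'w': 2, 'q': 2, 'r': 5}

{'h': 12, 'y': 14, 'w': 2, 'q': 2, 'r': 5}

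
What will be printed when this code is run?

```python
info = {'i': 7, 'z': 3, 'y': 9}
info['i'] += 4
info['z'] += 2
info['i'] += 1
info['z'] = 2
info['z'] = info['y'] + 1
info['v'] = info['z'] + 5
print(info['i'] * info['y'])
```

info['i'] = 7+4 = 11 → {'i': 11, 'z': 3, 'y': 9}
info['z'] = 3+2 = 5 → {'i': 11, 'z': 5, 'y': 9}
info['i'] = 11+1 = 12 → {'i': 12, 'z': 5, 'y': 9}
info['z'] = 2 → {'i': 12, 'z': 2, 'y': 9}
info['z'] = info['y']+1 = 10 → {'i': 12, 'z': 10, 'y': 9}
info['v'] = info['z']+5 = 15 → {'i': 12, 'z': 10, 'y': 9, 'v': 15}
info['i']*info['y'] = 12*9 = 108

108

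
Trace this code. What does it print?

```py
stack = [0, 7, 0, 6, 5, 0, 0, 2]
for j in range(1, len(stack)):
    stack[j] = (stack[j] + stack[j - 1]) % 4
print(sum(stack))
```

j=1: stack[1] = (7+0)%4 = 3 → [0, 3, 0, 6, 5, 0, 0, 2]
j=2: stack[2] = (0+3)%4 = 3 → [0, 3, 3, 6, 5, 0, 0, 2]
j=3: stack[3] = (6+3)%4 = 1 → [0, 3, 3, 1, 5, 0, 0, 2]
j=4: stack[4] = (5+1)%4 = 2 → [0, 3, 3, 1, 2, 0, 0, 2]
j=5: stack[5] = (0+2)%4 = 2 → [0, 3, 3, 1, 2, 2, 0, 2]
j=6: stack[6] = (0+2)%4 = 2 → [0, 3, 3, 1, 2, 2, 2, 2]
j=7: stack[7] = (2+2)%4 = 0 → [0, 3, 3, 1, 2, 2, 2, 0]
sum = 13

13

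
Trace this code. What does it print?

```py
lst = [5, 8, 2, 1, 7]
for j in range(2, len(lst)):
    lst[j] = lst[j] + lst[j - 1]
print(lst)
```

[5, 8, 10, 11, 18]

j=2: lst[2] = 2+8 = 10 → [5, 8, 10, 1, 7]
j=3: lst[3] = 1+10 = 11 → [5, 8, 10, 11, 7]
j=4: lst[4] = 7+11 = 18 → [5, 8, 10, 11, 18]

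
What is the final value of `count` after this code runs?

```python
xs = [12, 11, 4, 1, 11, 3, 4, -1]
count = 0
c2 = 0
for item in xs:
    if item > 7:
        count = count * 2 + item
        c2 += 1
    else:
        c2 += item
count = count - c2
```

item=12: >7, count = 0*2+12 = 12; c2=1
item=11: >7, count = 12*2+11 = 35; c2=2
item=4: not >7; c2=6
item=1: not >7; c2=7
item=11: >7, count = 35*2+11 = 81; c2=8
item=3: not >7; c2=11
item=4: not >7; c2=15
item=-1: not >7; c2=14
count-c2 = 81-14 = 67

67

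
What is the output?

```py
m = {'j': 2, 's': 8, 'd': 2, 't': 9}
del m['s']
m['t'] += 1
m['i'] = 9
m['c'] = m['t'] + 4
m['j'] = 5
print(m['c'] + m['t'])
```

24

del 's' → {'j': 2, 'd': 2, 't': 9}
m['t'] = 9+1 = 10 → {'j': 2, 'd': 2, 't': 10}
m['i'] = 9 → {'j': 2, 'd': 2, 't': 10, 'i': 9}
m['c'] = m['t']+4 = 14 → {'j': 2, 'd': 2, 't': 10, 'i': 9, 'c': 14}
m['j'] = 5 → {'j': 5, 'd': 2, 't': 10, 'i': 9, 'c': 14}
m['c']+m['t'] = 14+10 = 24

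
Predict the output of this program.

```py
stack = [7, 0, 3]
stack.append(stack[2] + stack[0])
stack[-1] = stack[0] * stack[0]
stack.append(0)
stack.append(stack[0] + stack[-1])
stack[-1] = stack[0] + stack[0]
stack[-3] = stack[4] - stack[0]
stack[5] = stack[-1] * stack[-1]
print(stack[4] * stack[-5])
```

0

append stack[2]+stack[0] = 3+7 = 10 → [7, 0, 3, 10]
stack[-1] = stack[0]*stack[0] = 7*7 = 49 → [7, 0, 3, 49]
append 0 → [7, 0, 3, 49, 0]
append stack[0]+stack[-1] = 7+0 = 7 → [7, 0, 3, 49, 0, 7]
stack[-1] = stack[0]+stack[0] = 7+7 = 14 → [7, 0, 3, 49, 0, 14]
stack[-3] = stack[4]-stack[0] = 0-7 = -7 → [7, 0, 3, -7, 0, 14]
stack[5] = stack[-1]*stack[-1] = 14*14 = 196 → [7, 0, 3, -7, 0, 196]
stack[4]*stack[-5] = 0*0 = 0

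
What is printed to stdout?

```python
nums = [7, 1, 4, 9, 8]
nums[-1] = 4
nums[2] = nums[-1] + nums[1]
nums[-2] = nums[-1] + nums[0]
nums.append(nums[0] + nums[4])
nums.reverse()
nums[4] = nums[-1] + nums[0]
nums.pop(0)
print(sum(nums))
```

45

nums[-1] = 4 → [7, 1, 4, 9, 4]
nums[2] = nums[-1]+nums[1] = 4+1 = 5 → [7, 1, 5, 9, 4]
nums[-2] = nums[-1]+nums[0] = 4+7 = 11 → [7, 1, 5, 11, 4]
append nums[0]+nums[4] = 7+4 = 11 → [7, 1, 5, 11, 4, 11]
reverse → [11, 4, 11, 5, 1, 7]
nums[4] = nums[-1]+nums[0] = 7+11 = 18 → [11, 4, 11, 5, 18, 7]
pop(0) removes 11 → [4, 11, 5, 18, 7]
sum = 45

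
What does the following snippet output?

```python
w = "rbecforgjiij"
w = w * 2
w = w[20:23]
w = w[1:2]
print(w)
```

i

repeat ×2 → 'rbecforgjiijrbecforgjiij'
slice [20:23] → 'jii'
slice [1:2] → 'i'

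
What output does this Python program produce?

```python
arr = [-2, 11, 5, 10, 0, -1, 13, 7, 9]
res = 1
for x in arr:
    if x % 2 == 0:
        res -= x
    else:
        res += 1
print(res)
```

x=-2: even, res = 1-(-2) = 3
x=11: not even, res = 3+1 = 4
x=5: not even, res = 4+1 = 5
x=10: even, res = 5-10 = -5
x=0: even, res = (-5)-0 = -5
x=-1: not even, res = (-5)+1 = -4
x=13: not even, res = (-4)+1 = -3
x=7: not even, res = (-3)+1 = -2
x=9: not even, res = (-2)+1 = -1

-1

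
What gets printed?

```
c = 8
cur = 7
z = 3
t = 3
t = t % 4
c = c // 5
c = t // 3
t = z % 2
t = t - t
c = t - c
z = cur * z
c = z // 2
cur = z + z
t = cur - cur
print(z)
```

t = 3%4 = 3
c = 8//5 = 1
c = 3//3 = 1
t = 3%2 = 1
t = 1-1 = 0
c = 0-1 = -1
z = 7*3 = 21
c = 21//2 = 10
cur = 21+21 = 42
t = 42-42 = 0

21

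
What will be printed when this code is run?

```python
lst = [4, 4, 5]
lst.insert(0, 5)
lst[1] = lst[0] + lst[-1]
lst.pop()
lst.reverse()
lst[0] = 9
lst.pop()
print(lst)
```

insert 5 at 0 → [5, 4, 4, 5]
lst[1] = lst[0]+lst[-1] = 5+5 = 10 → [5, 10, 4, 5]
pop() removes 5 → [5, 10, 4]
reverse → [4, 10, 5]
lst[0] = 9 → [9, 10, 5]
pop() removes 5 → [9, 10]

[9, 10]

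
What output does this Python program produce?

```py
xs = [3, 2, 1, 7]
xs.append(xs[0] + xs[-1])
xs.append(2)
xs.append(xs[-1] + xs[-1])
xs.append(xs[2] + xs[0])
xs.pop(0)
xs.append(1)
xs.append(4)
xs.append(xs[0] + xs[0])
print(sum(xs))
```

append xs[0]+xs[-1] = 3+7 = 10 → [3, 2, 1, 7, 10]
append 2 → [3, 2, 1, 7, 10, 2]
append xs[-1]+xs[-1] = 2+2 = 4 → [3, 2, 1, 7, 10, 2, 4]
append xs[2]+xs[0] = 1+3 = 4 → [3, 2, 1, 7, 10, 2, 4, 4]
pop(0) removes 3 → [2, 1, 7, 10, 2, 4, 4]
append 1 → [2, 1, 7, 10, 2, 4, 4, 1]
append 4 → [2, 1, 7, 10, 2, 4, 4, 1, 4]
append xs[0]+xs[0] = 2+2 = 4 → [2, 1, 7, 10, 2, 4, 4, 1, 4, 4]
sum = 39

39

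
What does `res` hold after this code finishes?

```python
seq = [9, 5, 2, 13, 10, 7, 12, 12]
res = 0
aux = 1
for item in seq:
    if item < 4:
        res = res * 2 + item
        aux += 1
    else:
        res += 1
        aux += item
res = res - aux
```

-59

item=9: not <4, res = 0+1 = 1; aux=10
item=5: not <4, res = 1+1 = 2; aux=15
item=2: <4, res = 2*2+2 = 6; aux=16
item=13: not <4, res = 6+1 = 7; aux=29
item=10: not <4, res = 7+1 = 8; aux=39
item=7: not <4, res = 8+1 = 9; aux=46
item=12: not <4, res = 9+1 = 10; aux=58
item=12: not <4, res = 10+1 = 11; aux=70
res-aux = 11-70 = -59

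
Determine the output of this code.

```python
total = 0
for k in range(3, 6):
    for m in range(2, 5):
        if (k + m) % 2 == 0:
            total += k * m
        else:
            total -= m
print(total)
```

33

k=3,m=2: odd sum, total = 0-2 = -2
k=3,m=3: even sum, total = (-2)+9 = 7
k=3,m=4: odd sum, total = 7-4 = 3
k=4,m=2: even sum, total = 3+8 = 11
k=4,m=3: odd sum, total = 11-3 = 8
k=4,m=4: even sum, total = 8+16 = 24
k=5,m=2: odd sum, total = 24-2 = 22
k=5,m=3: even sum, total = 22+15 = 37
k=5,m=4: odd sum, total = 37-4 = 33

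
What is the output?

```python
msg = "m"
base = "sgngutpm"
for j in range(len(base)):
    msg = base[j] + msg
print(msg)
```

j=0: prepend 's' → 'sm'
j=1: prepend 'g' → 'gsm'
j=2: prepend 'n' → 'ngsm'
j=3: prepend 'g' → 'gngsm'
j=4: prepend 'u' → 'ugngsm'
j=5: prepend 't' → 'tugngsm'
j=6: prepend 'p' → 'ptugngsm'
j=7: prepend 'm' → 'mptugngsm'

mptugngsm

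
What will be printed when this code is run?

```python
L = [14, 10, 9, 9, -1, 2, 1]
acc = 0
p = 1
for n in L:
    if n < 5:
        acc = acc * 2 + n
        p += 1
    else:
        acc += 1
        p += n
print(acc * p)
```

n=14: not <5, acc = 0+1 = 1; p=15
n=10: not <5, acc = 1+1 = 2; p=25
n=9: not <5, acc = 2+1 = 3; p=34
n=9: not <5, acc = 3+1 = 4; p=43
n=-1: <5, acc = 4*2+(-1) = 7; p=44
n=2: <5, acc = 7*2+2 = 16; p=45
n=1: <5, acc = 16*2+1 = 33; p=46
acc*p = 33*46 = 1518

1518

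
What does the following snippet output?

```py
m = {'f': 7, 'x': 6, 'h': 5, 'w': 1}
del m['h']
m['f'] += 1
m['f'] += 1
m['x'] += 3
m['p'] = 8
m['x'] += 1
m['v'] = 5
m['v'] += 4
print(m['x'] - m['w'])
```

del 'h' → {'f': 7, 'x': 6, 'w': 1}
m['f'] = 7+1 = 8 → {'f': 8, 'x': 6, 'w': 1}
m['f'] = 8+1 = 9 → {'f': 9, 'x': 6, 'w': 1}
m['x'] = 6+3 = 9 → {'f': 9, 'x': 9, 'w': 1}
m['p'] = 8 → {'f': 9, 'x': 9, 'w': 1, 'p': 8}
m['x'] = 9+1 = 10 → {'f': 9, 'x': 10, 'w': 1, 'p': 8}
m['v'] = 5 → {'f': 9, 'x': 10, 'w': 1, 'p': 8, 'v': 5}
m['v'] = 5+4 = 9 → {'f': 9, 'x': 10, 'w': 1, 'p': 8, 'v': 9}
m['x']-m['w'] = 10-1 = 9

9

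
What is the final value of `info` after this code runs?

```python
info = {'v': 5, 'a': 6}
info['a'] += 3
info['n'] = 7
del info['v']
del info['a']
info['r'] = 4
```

{'n': 7, 'r': 4}

info['a'] = 6+3 = 9 → {'v': 5, 'a': 9}
info['n'] = 7 → {'v': 5, 'a': 9, 'n': 7}
del 'v' → {'a': 9, 'n': 7}
del 'a' → {'n': 7}
info['r'] = 4 → {'n': 7, 'r': 4}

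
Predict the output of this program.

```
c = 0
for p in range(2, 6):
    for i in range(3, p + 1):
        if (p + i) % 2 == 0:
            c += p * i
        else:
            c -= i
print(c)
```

p=3,i=3: even sum, c = 0+9 = 9
p=4,i=3: odd sum, c = 9-3 = 6
p=4,i=4: even sum, c = 6+16 = 22
p=5,i=3: even sum, c = 22+15 = 37
p=5,i=4: odd sum, c = 37-4 = 33
p=5,i=5: even sum, c = 33+25 = 58

58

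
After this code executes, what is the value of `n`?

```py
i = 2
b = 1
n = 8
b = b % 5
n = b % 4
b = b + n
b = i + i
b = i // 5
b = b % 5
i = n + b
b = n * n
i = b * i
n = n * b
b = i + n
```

1

b = 1%5 = 1
n = 1%4 = 1
b = 1+1 = 2
b = 2+2 = 4
b = 2//5 = 0
b = 0%5 = 0
i = 1+0 = 1
b = 1*1 = 1
i = 1*1 = 1
n = 1*1 = 1
b = 1+1 = 2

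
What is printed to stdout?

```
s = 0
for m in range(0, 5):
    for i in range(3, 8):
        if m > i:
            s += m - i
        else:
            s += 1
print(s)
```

m=0,i=3: not 0>3, s = 0+1 = 1
m=0,i=4: not 0>4, s = 1+1 = 2
m=0,i=5: not 0>5, s = 2+1 = 3
m=0,i=6: not 0>6, s = 3+1 = 4
m=0,i=7: not 0>7, s = 4+1 = 5
m=1,i=3: not 1>3, s = 5+1 = 6
m=1,i=4: not 1>4, s = 6+1 = 7
m=1,i=5: not 1>5, s = 7+1 = 8
m=1,i=6: not 1>6, s = 8+1 = 9
m=1,i=7: not 1>7, s = 9+1 = 10
m=2,i=3: not 2>3, s = 10+1 = 11
m=2,i=4: not 2>4, s = 11+1 = 12
m=2,i=5: not 2>5, s = 12+1 = 13
m=2,i=6: not 2>6, s = 13+1 = 14
m=2,i=7: not 2>7, s = 14+1 = 15
m=3,i=3: not 3>3, s = 15+1 = 16
m=3,i=4: not 3>4, s = 16+1 = 17
m=3,i=5: not 3>5, s = 17+1 = 18
m=3,i=6: not 3>6, s = 18+1 = 19
m=3,i=7: not 3>7, s = 19+1 = 20
m=4,i=3: 4>3, s = 20+1 = 21
m=4,i=4: not 4>4, s = 21+1 = 22
m=4,i=5: not 4>5, s = 22+1 = 23
m=4,i=6: not 4>6, s = 23+1 = 24
m=4,i=7: not 4>7, s = 24+1 = 25

25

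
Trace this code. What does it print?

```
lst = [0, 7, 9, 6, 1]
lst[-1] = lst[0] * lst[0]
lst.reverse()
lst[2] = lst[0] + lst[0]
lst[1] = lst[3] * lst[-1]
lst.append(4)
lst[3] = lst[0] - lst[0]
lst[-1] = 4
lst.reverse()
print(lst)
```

lst[-1] = lst[0]*lst[0] = 0*0 = 0 → [0, 7, 9, 6, 0]
reverse → [0, 6, 9, 7, 0]
lst[2] = lst[0]+lst[0] = 0+0 = 0 → [0, 6, 0, 7, 0]
lst[1] = lst[3]*lst[-1] = 7*0 = 0 → [0, 0, 0, 7, 0]
append 4 → [0, 0, 0, 7, 0, 4]
lst[3] = lst[0]-lst[0] = 0-0 = 0 → [0, 0, 0, 0, 0, 4]
lst[-1] = 4 → [0, 0, 0, 0, 0, 4]
reverse → [4, 0, 0, 0, 0, 0]

[4, 0, 0, 0, 0, 0]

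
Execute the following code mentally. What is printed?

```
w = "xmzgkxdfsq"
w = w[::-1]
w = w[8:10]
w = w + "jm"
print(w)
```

mxjm

reverse → 'qsfdxkgzmx'
slice [8:10] → 'mx'
+ 'jm' → 'mxjm'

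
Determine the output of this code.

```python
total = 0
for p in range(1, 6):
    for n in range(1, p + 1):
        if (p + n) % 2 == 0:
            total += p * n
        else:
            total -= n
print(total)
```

73

p=1,n=1: even sum, total = 0+1 = 1
p=2,n=1: odd sum, total = 1-1 = 0
p=2,n=2: even sum, total = 0+4 = 4
p=3,n=1: even sum, total = 4+3 = 7
p=3,n=2: odd sum, total = 7-2 = 5
p=3,n=3: even sum, total = 5+9 = 14
p=4,n=1: odd sum, total = 14-1 = 13
p=4,n=2: even sum, total = 13+8 = 21
p=4,n=3: odd sum, total = 21-3 = 18
p=4,n=4: even sum, total = 18+16 = 34
p=5,n=1: even sum, total = 34+5 = 39
p=5,n=2: odd sum, total = 39-2 = 37
p=5,n=3: even sum, total = 37+15 = 52
p=5,n=4: odd sum, total = 52-4 = 48
p=5,n=5: even sum, total = 48+25 = 73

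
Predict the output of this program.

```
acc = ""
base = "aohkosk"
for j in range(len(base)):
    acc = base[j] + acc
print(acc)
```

ksokhoa

j=0: prepend 'a' → 'a'
j=1: prepend 'o' → 'oa'
j=2: prepend 'h' → 'hoa'
j=3: prepend 'k' → 'khoa'
j=4: prepend 'o' → 'okhoa'
j=5: prepend 's' → 'sokhoa'
j=6: prepend 'k' → 'ksokhoa'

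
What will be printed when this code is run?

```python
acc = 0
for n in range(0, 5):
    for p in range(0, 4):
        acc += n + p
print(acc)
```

70

n=0,p=0: acc = 0+0 = 0
n=0,p=1: acc = 0+1 = 1
n=0,p=2: acc = 1+2 = 3
n=0,p=3: acc = 3+3 = 6
n=1,p=0: acc = 6+1 = 7
n=1,p=1: acc = 7+2 = 9
n=1,p=2: acc = 9+3 = 12
n=1,p=3: acc = 12+4 = 16
n=2,p=0: acc = 16+2 = 18
n=2,p=1: acc = 18+3 = 21
n=2,p=2: acc = 21+4 = 25
n=2,p=3: acc = 25+5 = 30
n=3,p=0: acc = 30+3 = 33
n=3,p=1: acc = 33+4 = 37
n=3,p=2: acc = 37+5 = 42
n=3,p=3: acc = 42+6 = 48
n=4,p=0: acc = 48+4 = 52
n=4,p=1: acc = 52+5 = 57
n=4,p=2: acc = 57+6 = 63
n=4,p=3: acc = 63+7 = 70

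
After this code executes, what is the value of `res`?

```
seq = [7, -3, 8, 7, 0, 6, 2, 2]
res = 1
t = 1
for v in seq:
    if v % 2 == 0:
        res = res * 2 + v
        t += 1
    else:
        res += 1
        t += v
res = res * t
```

v=7: not even, res = 1+1 = 2; t=8
v=-3: not even, res = 2+1 = 3; t=5
v=8: even, res = 3*2+8 = 14; t=6
v=7: not even, res = 14+1 = 15; t=13
v=0: even, res = 15*2+0 = 30; t=14
v=6: even, res = 30*2+6 = 66; t=15
v=2: even, res = 66*2+2 = 134; t=16
v=2: even, res = 134*2+2 = 270; t=17
res*t = 270*17 = 4590

4590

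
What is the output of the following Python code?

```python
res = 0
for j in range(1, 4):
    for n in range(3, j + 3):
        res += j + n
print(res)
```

j=1,n=3: res = 0+4 = 4
j=2,n=3: res = 4+5 = 9
j=2,n=4: res = 9+6 = 15
j=3,n=3: res = 15+6 = 21
j=3,n=4: res = 21+7 = 28
j=3,n=5: res = 28+8 = 36

36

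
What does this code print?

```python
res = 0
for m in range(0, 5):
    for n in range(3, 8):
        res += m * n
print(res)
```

m=0,n=3: res = 0+0 = 0
m=0,n=4: res = 0+0 = 0
m=0,n=5: res = 0+0 = 0
m=0,n=6: res = 0+0 = 0
m=0,n=7: res = 0+0 = 0
m=1,n=3: res = 0+3 = 3
m=1,n=4: res = 3+4 = 7
m=1,n=5: res = 7+5 = 12
m=1,n=6: res = 12+6 = 18
m=1,n=7: res = 18+7 = 25
m=2,n=3: res = 25+6 = 31
m=2,n=4: res = 31+8 = 39
m=2,n=5: res = 39+10 = 49
m=2,n=6: res = 49+12 = 61
m=2,n=7: res = 61+14 = 75
m=3,n=3: res = 75+9 = 84
m=3,n=4: res = 84+12 = 96
m=3,n=5: res = 96+15 = 111
m=3,n=6: res = 111+18 = 129
m=3,n=7: res = 129+21 = 150
m=4,n=3: res = 150+12 = 162
m=4,n=4: res = 162+16 = 178
m=4,n=5: res = 178+20 = 198
m=4,n=6: res = 198+24 = 222
m=4,n=7: res = 222+28 = 250

250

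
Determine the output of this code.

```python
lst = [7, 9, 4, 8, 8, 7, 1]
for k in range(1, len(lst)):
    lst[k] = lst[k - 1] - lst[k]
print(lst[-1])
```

-30

k=1: lst[1] = 7-9 = -2 → [7, -2, 4, 8, 8, 7, 1]
k=2: lst[2] = (-2)-4 = -6 → [7, -2, -6, 8, 8, 7, 1]
k=3: lst[3] = (-6)-8 = -14 → [7, -2, -6, -14, 8, 7, 1]
k=4: lst[4] = (-14)-8 = -22 → [7, -2, -6, -14, -22, 7, 1]
k=5: lst[5] = (-22)-7 = -29 → [7, -2, -6, -14, -22, -29, 1]
k=6: lst[6] = (-29)-1 = -30 → [7, -2, -6, -14, -22, -29, -30]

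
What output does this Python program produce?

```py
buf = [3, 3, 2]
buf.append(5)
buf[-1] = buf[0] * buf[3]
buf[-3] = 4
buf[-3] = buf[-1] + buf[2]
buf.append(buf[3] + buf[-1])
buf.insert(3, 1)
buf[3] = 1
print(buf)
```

[3, 17, 2, 1, 15, 30]

append 5 → [3, 3, 2, 5]
buf[-1] = buf[0]*buf[3] = 3*5 = 15 → [3, 3, 2, 15]
buf[-3] = 4 → [3, 4, 2, 15]
buf[-3] = buf[-1]+buf[2] = 15+2 = 17 → [3, 17, 2, 15]
append buf[3]+buf[-1] = 15+15 = 30 → [3, 17, 2, 15, 30]
insert 1 at 3 → [3, 17, 2, 1, 15, 30]
buf[3] = 1 → [3, 17, 2, 1, 15, 30]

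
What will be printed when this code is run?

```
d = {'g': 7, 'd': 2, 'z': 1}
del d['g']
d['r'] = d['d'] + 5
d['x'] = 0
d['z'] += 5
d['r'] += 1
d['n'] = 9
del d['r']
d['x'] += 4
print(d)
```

del 'g' → {'d': 2, 'z': 1}
d['r'] = d['d']+5 = 7 → {'d': 2, 'z': 1, 'r': 7}
d['x'] = 0 → {'d': 2, 'z': 1, 'r': 7, 'x': 0}
d['z'] = 1+5 = 6 → {'d': 2, 'z': 6, 'r': 7, 'x': 0}
d['r'] = 7+1 = 8 → {'d': 2, 'z': 6, 'r': 8, 'x': 0}
d['n'] = 9 → {'d': 2, 'z': 6, 'r': 8, 'x': 0, 'n': 9}
del 'r' → {'d': 2, 'z': 6, 'x': 0, 'n': 9}
d['x'] = 0+4 = 4 → {'d': 2, 'z': 6, 'x': 4, 'n': 9}

{'d': 2, 'z': 6, 'x': 4, 'n': 9}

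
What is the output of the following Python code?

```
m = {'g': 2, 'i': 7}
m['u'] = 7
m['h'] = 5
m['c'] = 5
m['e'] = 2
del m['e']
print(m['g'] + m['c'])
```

7

m['u'] = 7 → {'g': 2, 'i': 7, 'u': 7}
m['h'] = 5 → {'g': 2, 'i': 7, 'u': 7, 'h': 5}
m['c'] = 5 → {'g': 2, 'i': 7, 'u': 7, 'h': 5, 'c': 5}
m['e'] = 2 → {'g': 2, 'i': 7, 'u': 7, 'h': 5, 'c': 5, 'e': 2}
del 'e' → {'g': 2, 'i': 7, 'u': 7, 'h': 5, 'c': 5}
m['g']+m['c'] = 2+5 = 7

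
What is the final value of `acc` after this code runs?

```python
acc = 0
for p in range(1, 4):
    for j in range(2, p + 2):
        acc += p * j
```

p=1,j=2: acc = 0+2 = 2
p=2,j=2: acc = 2+4 = 6
p=2,j=3: acc = 6+6 = 12
p=3,j=2: acc = 12+6 = 18
p=3,j=3: acc = 18+9 = 27
p=3,j=4: acc = 27+12 = 39

39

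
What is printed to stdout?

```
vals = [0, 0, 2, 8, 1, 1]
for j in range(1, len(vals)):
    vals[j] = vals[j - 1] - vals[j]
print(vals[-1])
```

-12

j=1: vals[1] = 0-0 = 0 → [0, 0, 2, 8, 1, 1]
j=2: vals[2] = 0-2 = -2 → [0, 0, -2, 8, 1, 1]
j=3: vals[3] = (-2)-8 = -10 → [0, 0, -2, -10, 1, 1]
j=4: vals[4] = (-10)-1 = -11 → [0, 0, -2, -10, -11, 1]
j=5: vals[5] = (-11)-1 = -12 → [0, 0, -2, -10, -11, -12]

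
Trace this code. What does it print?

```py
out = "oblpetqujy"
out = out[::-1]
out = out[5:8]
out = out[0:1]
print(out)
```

reverse → 'yjuqteplbo'
slice [5:8] → 'epl'
slice [0:1] → 'e'

e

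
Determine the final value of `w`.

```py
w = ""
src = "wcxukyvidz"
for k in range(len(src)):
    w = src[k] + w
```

'zdivykuxcw'

k=0: prepend 'w' → 'w'
k=1: prepend 'c' → 'cw'
k=2: prepend 'x' → 'xcw'
k=3: prepend 'u' → 'uxcw'
k=4: prepend 'k' → 'kuxcw'
k=5: prepend 'y' → 'ykuxcw'
k=6: prepend 'v' → 'vykuxcw'
k=7: prepend 'i' → 'ivykuxcw'
k=8: prepend 'd' → 'divykuxcw'
k=9: prepend 'z' → 'zdivykuxcw'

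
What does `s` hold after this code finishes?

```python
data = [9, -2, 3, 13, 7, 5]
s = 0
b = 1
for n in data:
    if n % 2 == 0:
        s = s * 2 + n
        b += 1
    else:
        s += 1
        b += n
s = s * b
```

156

n=9: not even, s = 0+1 = 1; b=10
n=-2: even, s = 1*2+(-2) = 0; b=11
n=3: not even, s = 0+1 = 1; b=14
n=13: not even, s = 1+1 = 2; b=27
n=7: not even, s = 2+1 = 3; b=34
n=5: not even, s = 3+1 = 4; b=39
s*b = 4*39 = 156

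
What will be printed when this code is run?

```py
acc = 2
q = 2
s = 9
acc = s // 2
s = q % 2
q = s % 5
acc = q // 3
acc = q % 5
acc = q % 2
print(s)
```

0

acc = 9//2 = 4
s = 2%2 = 0
q = 0%5 = 0
acc = 0//3 = 0
acc = 0%5 = 0
acc = 0%2 = 0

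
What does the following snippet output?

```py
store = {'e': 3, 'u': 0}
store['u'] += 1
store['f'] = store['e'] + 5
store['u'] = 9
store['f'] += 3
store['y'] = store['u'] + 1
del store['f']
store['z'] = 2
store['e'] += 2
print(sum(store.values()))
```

26

store['u'] = 0+1 = 1 → {'e': 3, 'u': 1}
store['f'] = store['e']+5 = 8 → {'e': 3, 'u': 1, 'f': 8}
store['u'] = 9 → {'e': 3, 'u': 9, 'f': 8}
store['f'] = 8+3 = 11 → {'e': 3, 'u': 9, 'f': 11}
store['y'] = store['u']+1 = 10 → {'e': 3, 'u': 9, 'f': 11, 'y': 10}
del 'f' → {'e': 3, 'u': 9, 'y': 10}
store['z'] = 2 → {'e': 3, 'u': 9, 'y': 10, 'z': 2}
store['e'] = 3+2 = 5 → {'e': 5, 'u': 9, 'y': 10, 'z': 2}
sum of values = 26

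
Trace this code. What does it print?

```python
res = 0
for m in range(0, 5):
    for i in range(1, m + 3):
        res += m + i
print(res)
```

m=0,i=1: res = 0+1 = 1
m=0,i=2: res = 1+2 = 3
m=1,i=1: res = 3+2 = 5
m=1,i=2: res = 5+3 = 8
m=1,i=3: res = 8+4 = 12
m=2,i=1: res = 12+3 = 15
m=2,i=2: res = 15+4 = 19
m=2,i=3: res = 19+5 = 24
m=2,i=4: res = 24+6 = 30
m=3,i=1: res = 30+4 = 34
m=3,i=2: res = 34+5 = 39
m=3,i=3: res = 39+6 = 45
m=3,i=4: res = 45+7 = 52
m=3,i=5: res = 52+8 = 60
m=4,i=1: res = 60+5 = 65
m=4,i=2: res = 65+6 = 71
m=4,i=3: res = 71+7 = 78
m=4,i=4: res = 78+8 = 86
m=4,i=5: res = 86+9 = 95
m=4,i=6: res = 95+10 = 105

105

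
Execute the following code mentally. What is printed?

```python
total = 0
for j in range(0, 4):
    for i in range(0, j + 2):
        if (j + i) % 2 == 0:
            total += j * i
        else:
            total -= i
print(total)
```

j=0,i=0: even sum, total = 0+0 = 0
j=0,i=1: odd sum, total = 0-1 = -1
j=1,i=0: odd sum, total = (-1)-0 = -1
j=1,i=1: even sum, total = (-1)+1 = 0
j=1,i=2: odd sum, total = 0-2 = -2
j=2,i=0: even sum, total = (-2)+0 = -2
j=2,i=1: odd sum, total = (-2)-1 = -3
j=2,i=2: even sum, total = (-3)+4 = 1
j=2,i=3: odd sum, total = 1-3 = -2
j=3,i=0: odd sum, total = (-2)-0 = -2
j=3,i=1: even sum, total = (-2)+3 = 1
j=3,i=2: odd sum, total = 1-2 = -1
j=3,i=3: even sum, total = (-1)+9 = 8
j=3,i=4: odd sum, total = 8-4 = 4

4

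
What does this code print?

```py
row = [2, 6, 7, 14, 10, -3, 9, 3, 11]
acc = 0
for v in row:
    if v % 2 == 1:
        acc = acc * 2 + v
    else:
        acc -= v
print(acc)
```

v=2: not odd, acc = 0-2 = -2
v=6: not odd, acc = (-2)-6 = -8
v=7: odd, acc = (-8)*2+7 = -9
v=14: not odd, acc = (-9)-14 = -23
v=10: not odd, acc = (-23)-10 = -33
v=-3: odd, acc = (-33)*2+(-3) = -69
v=9: odd, acc = (-69)*2+9 = -129
v=3: odd, acc = (-129)*2+3 = -255
v=11: odd, acc = (-255)*2+11 = -499

-499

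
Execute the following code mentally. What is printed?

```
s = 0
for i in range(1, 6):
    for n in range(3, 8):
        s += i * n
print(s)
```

i=1,n=3: s = 0+3 = 3
i=1,n=4: s = 3+4 = 7
i=1,n=5: s = 7+5 = 12
i=1,n=6: s = 12+6 = 18
i=1,n=7: s = 18+7 = 25
i=2,n=3: s = 25+6 = 31
i=2,n=4: s = 31+8 = 39
i=2,n=5: s = 39+10 = 49
i=2,n=6: s = 49+12 = 61
i=2,n=7: s = 61+14 = 75
i=3,n=3: s = 75+9 = 84
i=3,n=4: s = 84+12 = 96
i=3,n=5: s = 96+15 = 111
i=3,n=6: s = 111+18 = 129
i=3,n=7: s = 129+21 = 150
i=4,n=3: s = 150+12 = 162
i=4,n=4: s = 162+16 = 178
i=4,n=5: s = 178+20 = 198
i=4,n=6: s = 198+24 = 222
i=4,n=7: s = 222+28 = 250
i=5,n=3: s = 250+15 = 265
i=5,n=4: s = 265+20 = 285
i=5,n=5: s = 285+25 = 310
i=5,n=6: s = 310+30 = 340
i=5,n=7: s = 340+35 = 375

375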